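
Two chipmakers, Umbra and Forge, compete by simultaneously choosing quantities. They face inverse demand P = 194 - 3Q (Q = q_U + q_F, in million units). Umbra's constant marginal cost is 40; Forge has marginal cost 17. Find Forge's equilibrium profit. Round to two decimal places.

Umbra's profit: π_U = (194 - 3Q)q_U - (40q_U). Setting ∂π_U/∂q_U = 0: 154 - 6q_U - 3(q_F) = 0.
Forge's profit: π_F = (194 - 3Q)q_F - (17q_F). Setting ∂π_F/∂q_F = 0: 177 - 6q_F - 3(q_U) = 0.
Rearranging gives the reaction functions q_U = (154 - 3q_F)/6 and q_F = (177 - 3q_U)/6.
Solving the pair: q_U = 131/9, q_F = 200/9.
Price P = 194 - 3·(331/9) = 251/3.
Forge's profit: (251/3 - 17)·(200/9) = 1481.4815.

1481.48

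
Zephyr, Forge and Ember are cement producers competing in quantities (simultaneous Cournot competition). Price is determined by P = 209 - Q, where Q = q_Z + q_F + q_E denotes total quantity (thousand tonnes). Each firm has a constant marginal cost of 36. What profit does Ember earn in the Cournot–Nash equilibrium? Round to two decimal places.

1870.56

A representative firm's profit is π_i = q_i(209 - Q) - 36q_i.
Setting ∂π_i/∂q_i = 0 with rivals' quantities fixed: 173 - 2q_i - Σ_{j≠i} q_j = 0.
By symmetry each firm produces the same amount; substituting Σ_{j≠i} q_j = 2q_i yields q_i = 173/4.
Price P = 209 - 519/4 = 317/4.
Ember's profit: (317/4 - 36)·(173/4) = 1870.5625.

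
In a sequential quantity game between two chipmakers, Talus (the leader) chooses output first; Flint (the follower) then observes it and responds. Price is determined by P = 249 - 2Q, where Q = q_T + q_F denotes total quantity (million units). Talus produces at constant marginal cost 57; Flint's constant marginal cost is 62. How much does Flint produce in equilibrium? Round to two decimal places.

The follower Flint best-responds to any q_T: π_F = (249 - 2Q)q_F - 62q_F.
Follower FOC: 187 - 2q_T - 4q_F = 0, so q_F(q_T) = (187 - 2q_T)/4.
The leader anticipates this reaction. Substituting into P = 249 - 2Q gives P = 311/2 - q_T, so π_T = (311/2 - q_T)q_T - 57q_T.
Maximising: ∂π_T/∂q_T = 197/2 - 2q_T = 0, giving q_T = 197/4.
Then q_F = (187 - 2·(197/4))/4 = 177/8.

22.13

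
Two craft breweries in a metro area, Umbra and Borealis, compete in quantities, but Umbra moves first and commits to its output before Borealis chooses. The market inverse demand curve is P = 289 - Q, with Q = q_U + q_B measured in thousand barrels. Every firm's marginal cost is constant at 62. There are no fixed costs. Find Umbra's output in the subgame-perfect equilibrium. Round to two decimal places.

113.50

The follower Borealis best-responds to any q_U: π_B = (289 - Q)q_B - 62q_B.
Setting the follower's marginal profit to zero, 227 - q_U - 2q_B = 0, i.e. q_B = (227 - q_U)/2.
The leader anticipates this reaction. Substituting into P = 289 - Q gives P = 351/2 - (1/2)q_U, so π_U = (351/2 - (1/2)q_U)q_U - 62q_U.
Leader FOC: 227/2 - q_U = 0, so q_U = 227/2.
Then q_B = (227 - 227/2)/2 = 227/4.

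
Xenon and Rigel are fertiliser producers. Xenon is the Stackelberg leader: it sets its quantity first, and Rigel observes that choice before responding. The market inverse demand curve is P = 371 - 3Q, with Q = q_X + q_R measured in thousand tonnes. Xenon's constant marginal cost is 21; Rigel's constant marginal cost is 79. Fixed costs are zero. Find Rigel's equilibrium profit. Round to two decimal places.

The follower Rigel best-responds to any q_X: π_R = (371 - 3Q)q_R - 79q_R.
Setting the follower's marginal profit to zero, 292 - 3q_X - 6q_R = 0, i.e. q_R = (292 - 3q_X)/6.
The leader anticipates this reaction. Substituting into P = 371 - 3Q gives P = 225 - (3/2)q_X, so π_X = (225 - (3/2)q_X)q_X - 21q_X.
The leader's first-order condition 204 - 3q_X = 0 yields q_X = 68.
Then q_R = (292 - 3·68)/6 = 44/3.
Price P = 371 - 3·(248/3) = 123.
Rigel's profit: (123 - 79)·(44/3) = 1936/3.

645.33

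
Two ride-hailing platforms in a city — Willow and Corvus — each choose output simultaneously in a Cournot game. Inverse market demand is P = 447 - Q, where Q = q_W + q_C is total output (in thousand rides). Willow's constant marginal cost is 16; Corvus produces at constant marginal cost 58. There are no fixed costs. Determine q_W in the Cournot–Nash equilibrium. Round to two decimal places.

157.67

Willow's profit: π_W = (447 - Q)q_W - (16q_W). Setting ∂π_W/∂q_W = 0: 431 - 2q_W - (q_C) = 0.
Corvus's first-order condition: 389 - 2q_C - (q_W) = 0.
Rearranging gives the reaction functions q_W = (431 - q_C)/2 and q_C = (389 - q_W)/2.
Substituting one into the other gives q_W = 473/3 and q_C = 347/3.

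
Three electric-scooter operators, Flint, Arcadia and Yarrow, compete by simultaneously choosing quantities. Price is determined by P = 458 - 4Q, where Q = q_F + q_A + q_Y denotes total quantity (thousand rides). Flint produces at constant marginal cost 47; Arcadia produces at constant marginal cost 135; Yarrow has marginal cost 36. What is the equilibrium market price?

Flint's profit: π_F = (458 - 4Q)q_F - (47q_F). Setting ∂π_F/∂q_F = 0: 411 - 8q_F - 4(q_A + q_Y) = 0.
Arcadia's profit: π_A = (458 - 4Q)q_A - (135q_A). Setting ∂π_A/∂q_A = 0: 323 - 8q_A - 4(q_F + q_Y) = 0.
Yarrow's profit: π_Y = (458 - 4Q)q_Y - (36q_Y). Setting ∂π_Y/∂q_Y = 0: 422 - 8q_Y - 4(q_F + q_A) = 0.
Adding the 3 first-order conditions: 1156 − 16Q = 0, so Q = 289/4.
Back-substituting: q_F = (411 − 289)/4 = 61/2, q_A = (323 − 289)/4 = 17/2, q_Y = (422 − 289)/4 = 133/4.
Total output Q = 289/4, so price P = 458 - 4·(289/4) = 169.

169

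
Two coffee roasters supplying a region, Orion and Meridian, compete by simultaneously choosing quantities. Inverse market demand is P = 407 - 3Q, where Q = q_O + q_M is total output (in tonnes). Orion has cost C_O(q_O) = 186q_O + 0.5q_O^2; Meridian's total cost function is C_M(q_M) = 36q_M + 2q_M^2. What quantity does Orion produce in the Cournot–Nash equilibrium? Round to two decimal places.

Orion's profit: π_O = (407 - 3Q)q_O - (186q_O + (1/2)q_O²). Setting ∂π_O/∂q_O = 0: 221 - 7q_O - 3(q_M) = 0.
Meridian's first-order condition: 371 - 10q_M - 3(q_O) = 0.
So q_O = (221 - 3q_M)/7 and q_M = (371 - 3q_O)/10.
Solving the pair: q_O = 1097/61, q_M = 1934/61.

17.98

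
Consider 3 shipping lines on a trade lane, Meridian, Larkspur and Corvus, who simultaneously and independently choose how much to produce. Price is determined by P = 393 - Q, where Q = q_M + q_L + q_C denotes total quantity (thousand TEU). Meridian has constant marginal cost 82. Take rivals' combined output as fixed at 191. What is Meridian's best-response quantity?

With rivals' combined output fixed at 191, Meridian's profit is π_M = (393 - 191 - q_M)q_M - (82q_M) = (202 - q_M)q_M - (82q_M).
∂π_M/∂q_M = 120 - 2q_M = 0, so q_M = 60.

60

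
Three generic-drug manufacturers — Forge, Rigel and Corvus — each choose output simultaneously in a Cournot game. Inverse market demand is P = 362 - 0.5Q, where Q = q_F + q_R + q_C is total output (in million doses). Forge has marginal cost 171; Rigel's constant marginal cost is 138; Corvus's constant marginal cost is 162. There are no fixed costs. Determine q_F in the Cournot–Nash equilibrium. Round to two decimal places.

74.50

Forge's profit: π_F = (362 - 0.5Q)q_F - (171q_F). Setting ∂π_F/∂q_F = 0: 191 - q_F - (1/2)(q_R + q_C) = 0.
Rigel's profit: π_R = (362 - 0.5Q)q_R - (138q_R). Setting ∂π_R/∂q_R = 0: 224 - q_R - (1/2)(q_F + q_C) = 0.
Corvus's first-order condition: 200 - q_C - (1/2)(q_F + q_R) = 0.
Summing all 3 equations gives 615 − 2Q = 0, hence Q = 615/2.
Back-substituting: q_F = (191 − 615/4)/(1/2) = 149/2, q_R = (224 − 615/4)/(1/2) = 281/2, q_C = (200 − 615/4)/(1/2) = 185/2.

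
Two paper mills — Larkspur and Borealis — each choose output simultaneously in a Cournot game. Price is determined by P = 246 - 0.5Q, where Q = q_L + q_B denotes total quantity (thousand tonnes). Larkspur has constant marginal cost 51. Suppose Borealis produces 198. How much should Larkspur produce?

With the rival's output fixed at 198, Larkspur's profit is π_L = (246 - (1/2)·198 - (1/2)q_L)q_L - (51q_L) = (147 - (1/2)q_L)q_L - (51q_L).
∂π_L/∂q_L = 96 - q_L = 0, so q_L = 96.

96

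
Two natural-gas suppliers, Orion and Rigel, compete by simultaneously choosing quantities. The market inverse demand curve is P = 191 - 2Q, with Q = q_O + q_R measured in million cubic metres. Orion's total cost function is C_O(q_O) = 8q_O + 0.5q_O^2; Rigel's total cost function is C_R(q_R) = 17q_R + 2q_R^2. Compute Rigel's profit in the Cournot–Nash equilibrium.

Orion's profit: π_O = (191 - 2Q)q_O - (8q_O + (1/2)q_O²). Setting ∂π_O/∂q_O = 0: 183 - 5q_O - 2(q_R) = 0.
Rigel's first-order condition: 174 - 8q_R - 2(q_O) = 0.
So q_O = (183 - 2q_R)/5 and q_R = (174 - 2q_O)/8.
Substituting one into the other gives q_O = 31 and q_R = 14.
Price P = 191 - 2·45 = 101.
Rigel's profit: 101·14 - 17·14 - 2·14² = 784.

784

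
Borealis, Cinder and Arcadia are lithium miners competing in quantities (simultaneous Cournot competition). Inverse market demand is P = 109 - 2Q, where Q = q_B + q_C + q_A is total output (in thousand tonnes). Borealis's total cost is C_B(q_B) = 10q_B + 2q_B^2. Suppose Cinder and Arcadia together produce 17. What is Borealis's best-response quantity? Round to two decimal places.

With rivals' combined output fixed at 17, Borealis's profit is π_B = (109 - 2·17 - 2q_B)q_B - (10q_B + 2q_B²) = (75 - 2q_B)q_B - (10q_B + 2q_B²).
∂π_B/∂q_B = 65 - 8q_B = 0, so q_B = 65/8.

8.13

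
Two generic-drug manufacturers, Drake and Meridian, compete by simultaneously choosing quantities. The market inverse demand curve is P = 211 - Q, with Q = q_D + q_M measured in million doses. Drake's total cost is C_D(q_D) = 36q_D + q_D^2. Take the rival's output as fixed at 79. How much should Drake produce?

With the rival's output fixed at 79, Drake's profit is π_D = (211 - 79 - q_D)q_D - (36q_D + q_D²) = (132 - q_D)q_D - (36q_D + q_D²).
∂π_D/∂q_D = 96 - 4q_D = 0, so q_D = 24.

24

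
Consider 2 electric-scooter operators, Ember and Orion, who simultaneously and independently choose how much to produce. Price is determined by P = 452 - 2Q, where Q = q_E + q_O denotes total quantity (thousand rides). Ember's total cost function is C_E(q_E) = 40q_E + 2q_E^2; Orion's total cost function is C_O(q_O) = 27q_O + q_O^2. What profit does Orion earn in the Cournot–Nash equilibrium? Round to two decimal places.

10282.71

Ember's profit: π_E = (452 - 2Q)q_E - (40q_E + 2q_E²). Setting ∂π_E/∂q_E = 0: 412 - 8q_E - 2(q_O) = 0.
Orion's first-order condition: 425 - 6q_O - 2(q_E) = 0.
So q_E = (412 - 2q_O)/8 and q_O = (425 - 2q_E)/6.
Solving the pair: q_E = 811/22, q_O = 644/11.
Price P = 452 - 2·95.4091 = 261.1818.
Orion's profit: 261.1818·(644/11) - 27·(644/11) - (644/11)² = 10282.7107.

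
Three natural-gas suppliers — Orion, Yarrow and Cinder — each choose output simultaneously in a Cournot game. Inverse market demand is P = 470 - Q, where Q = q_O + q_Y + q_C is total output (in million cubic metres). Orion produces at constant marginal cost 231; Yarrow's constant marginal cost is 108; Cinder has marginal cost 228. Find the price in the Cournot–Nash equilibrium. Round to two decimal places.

259.25

Orion's profit: π_O = (470 - Q)q_O - (231q_O). Setting ∂π_O/∂q_O = 0: 239 - 2q_O - (q_Y + q_C) = 0.
Yarrow's profit: π_Y = (470 - Q)q_Y - (108q_Y). Setting ∂π_Y/∂q_Y = 0: 362 - 2q_Y - (q_O + q_C) = 0.
Cinder's first-order condition: 242 - 2q_C - (q_O + q_Y) = 0.
Adding the 3 first-order conditions: 843 − 4Q = 0, so Q = 843/4.
Back-substituting: q_O = (239 − 843/4) = 113/4, q_Y = (362 − 843/4) = 605/4, q_C = (242 − 843/4) = 125/4.
Total output Q = 843/4, so price P = 470 - 843/4 = 1037/4.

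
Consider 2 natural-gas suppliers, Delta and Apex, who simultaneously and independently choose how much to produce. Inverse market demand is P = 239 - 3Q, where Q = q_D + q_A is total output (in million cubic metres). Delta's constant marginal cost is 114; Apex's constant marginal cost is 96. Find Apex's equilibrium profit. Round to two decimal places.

Delta's profit: π_D = (239 - 3Q)q_D - (114q_D). Setting ∂π_D/∂q_D = 0: 125 - 6q_D - 3(q_A) = 0.
Apex's first-order condition: 143 - 6q_A - 3(q_D) = 0.
So q_D = (125 - 3q_A)/6 and q_A = (143 - 3q_D)/6.
Substituting one into the other gives q_D = 107/9 and q_A = 161/9.
Price P = 239 - 3·(268/9) = 449/3.
Apex's profit: (449/3 - 96)·(161/9) = 960.0370.

960.04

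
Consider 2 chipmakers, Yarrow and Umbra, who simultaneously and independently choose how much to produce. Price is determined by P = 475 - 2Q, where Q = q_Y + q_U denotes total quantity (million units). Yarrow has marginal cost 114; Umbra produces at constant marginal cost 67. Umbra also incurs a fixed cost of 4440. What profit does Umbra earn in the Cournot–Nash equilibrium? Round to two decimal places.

Yarrow's profit: π_Y = (475 - 2Q)q_Y - (114q_Y). Setting ∂π_Y/∂q_Y = 0: 361 - 4q_Y - 2(q_U) = 0.
Umbra's profit: π_U = (475 - 2Q)q_U - (67q_U). Setting ∂π_U/∂q_U = 0: 408 - 4q_U - 2(q_Y) = 0.
So q_Y = (361 - 2q_U)/4 and q_U = (408 - 2q_Y)/4.
Solving the pair: q_Y = 157/3, q_U = 455/6.
Price P = 475 - 2·(769/6) = 656/3.
Umbra's profit: (656/3 - 67)·(455/6) - 4440 = 7061.3889.

7061.39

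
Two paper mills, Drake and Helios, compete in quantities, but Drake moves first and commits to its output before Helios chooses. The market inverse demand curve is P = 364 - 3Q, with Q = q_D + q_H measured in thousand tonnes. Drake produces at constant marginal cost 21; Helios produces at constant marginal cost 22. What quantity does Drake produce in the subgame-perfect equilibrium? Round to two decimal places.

57.33

Solve by backward induction. Given q_D, the follower Helios maximises π_H = (364 - 3q_D - 3q_H)q_H - 22q_H.
∂π_H/∂q_H = 342 - 3q_D - 6q_H = 0 gives the reaction function q_H = (342 - 3q_D)/6.
The leader anticipates this reaction. Substituting into P = 364 - 3Q gives P = 193 - (3/2)q_D, so π_D = (193 - (3/2)q_D)q_D - 21q_D.
Maximising: ∂π_D/∂q_D = 172 - 3q_D = 0, giving q_D = 172/3.
Then q_H = (342 - 3·(172/3))/6 = 85/3.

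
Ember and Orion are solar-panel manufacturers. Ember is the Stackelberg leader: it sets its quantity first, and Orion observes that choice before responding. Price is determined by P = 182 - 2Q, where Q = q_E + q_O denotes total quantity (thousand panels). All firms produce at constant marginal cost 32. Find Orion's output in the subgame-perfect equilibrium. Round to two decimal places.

18.75

The follower Orion best-responds to any q_E: π_O = (182 - 2Q)q_O - 32q_O.
Setting the follower's marginal profit to zero, 150 - 2q_E - 4q_O = 0, i.e. q_O = (150 - 2q_E)/4.
Ember substitutes q_O(q_E) into its own profit: π_E = q_E(182 - 2q_E - (150 - 2q_E)/2) - 32q_E = (107 - q_E)q_E - 32q_E.
The leader's first-order condition 75 - 2q_E = 0 yields q_E = 75/2.
Then q_O = (150 - 2·(75/2))/4 = 75/4.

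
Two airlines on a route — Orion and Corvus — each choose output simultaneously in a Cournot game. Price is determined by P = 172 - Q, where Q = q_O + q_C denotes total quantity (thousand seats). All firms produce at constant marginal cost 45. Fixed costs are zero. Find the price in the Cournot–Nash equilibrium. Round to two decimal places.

A representative firm's profit is π_i = q_i(172 - Q) - 45q_i.
Setting ∂π_i/∂q_i = 0 with rivals' quantities fixed: 127 - 2q_i - q_j = 0.
By symmetry each firm produces the same amount; substituting q_j = q_i yields q_i = 127/3.
Total output Q = 254/3, so price P = 172 - 254/3 = 262/3.

87.33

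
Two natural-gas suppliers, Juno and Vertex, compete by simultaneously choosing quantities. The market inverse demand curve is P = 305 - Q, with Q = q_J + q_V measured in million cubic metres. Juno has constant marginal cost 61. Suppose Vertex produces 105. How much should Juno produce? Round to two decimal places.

With the rival's output fixed at 105, Juno's profit is π_J = (305 - 105 - q_J)q_J - (61q_J) = (200 - q_J)q_J - (61q_J).
∂π_J/∂q_J = 139 - 2q_J = 0, so q_J = 139/2.

69.50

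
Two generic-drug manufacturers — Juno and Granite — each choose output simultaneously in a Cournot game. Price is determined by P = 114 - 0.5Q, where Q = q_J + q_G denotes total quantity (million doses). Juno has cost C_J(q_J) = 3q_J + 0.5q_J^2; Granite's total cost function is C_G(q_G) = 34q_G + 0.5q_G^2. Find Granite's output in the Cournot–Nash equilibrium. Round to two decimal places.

27.87

Juno's profit: π_J = (114 - 0.5Q)q_J - (3q_J + (1/2)q_J²). Setting ∂π_J/∂q_J = 0: 111 - 2q_J - (1/2)(q_G) = 0.
Granite's profit: π_G = (114 - 0.5Q)q_G - (34q_G + (1/2)q_G²). Setting ∂π_G/∂q_G = 0: 80 - 2q_G - (1/2)(q_J) = 0.
Rearranging gives the reaction functions q_J = (111 - (1/2)q_G)/2 and q_G = (80 - (1/2)q_J)/2.
Solving the pair: q_J = 728/15, q_G = 418/15.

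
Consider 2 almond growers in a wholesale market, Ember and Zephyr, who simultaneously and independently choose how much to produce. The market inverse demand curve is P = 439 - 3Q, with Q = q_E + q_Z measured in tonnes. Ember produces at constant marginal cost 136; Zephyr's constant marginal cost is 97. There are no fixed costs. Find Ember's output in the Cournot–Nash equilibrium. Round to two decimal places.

Ember's profit: π_E = (439 - 3Q)q_E - (136q_E). Setting ∂π_E/∂q_E = 0: 303 - 6q_E - 3(q_Z) = 0.
Zephyr's first-order condition: 342 - 6q_Z - 3(q_E) = 0.
Rearranging gives the reaction functions q_E = (303 - 3q_Z)/6 and q_Z = (342 - 3q_E)/6.
Solving the pair: q_E = 88/3, q_Z = 127/3.

29.33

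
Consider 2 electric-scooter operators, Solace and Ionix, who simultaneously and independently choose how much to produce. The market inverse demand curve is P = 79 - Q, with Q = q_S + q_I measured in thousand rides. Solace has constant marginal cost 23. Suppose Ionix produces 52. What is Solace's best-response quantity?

With the rival's output fixed at 52, Solace's profit is π_S = (79 - 52 - q_S)q_S - (23q_S) = (27 - q_S)q_S - (23q_S).
∂π_S/∂q_S = 4 - 2q_S = 0, so q_S = 2.

2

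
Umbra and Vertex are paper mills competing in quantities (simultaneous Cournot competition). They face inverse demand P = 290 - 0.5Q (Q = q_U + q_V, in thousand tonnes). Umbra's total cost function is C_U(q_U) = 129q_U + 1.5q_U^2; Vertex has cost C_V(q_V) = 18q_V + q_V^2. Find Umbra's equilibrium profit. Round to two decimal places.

Umbra's profit: π_U = (290 - 0.5Q)q_U - (129q_U + (3/2)q_U²). Setting ∂π_U/∂q_U = 0: 161 - 4q_U - (1/2)(q_V) = 0.
Vertex's profit: π_V = (290 - 0.5Q)q_V - (18q_V + q_V²). Setting ∂π_V/∂q_V = 0: 272 - 3q_V - (1/2)(q_U) = 0.
Rearranging gives the reaction functions q_U = (161 - (1/2)q_V)/4 and q_V = (272 - (1/2)q_U)/3.
Solving the pair: q_U = 1388/47, q_V = 85.7447.
Price P = 290 - (1/2)·115.2766 = 232.3617.
Umbra's profit: 232.3617·(1388/47) - 129·(1388/47) - (3/2)(1388/47)² = 1744.2680.

1744.27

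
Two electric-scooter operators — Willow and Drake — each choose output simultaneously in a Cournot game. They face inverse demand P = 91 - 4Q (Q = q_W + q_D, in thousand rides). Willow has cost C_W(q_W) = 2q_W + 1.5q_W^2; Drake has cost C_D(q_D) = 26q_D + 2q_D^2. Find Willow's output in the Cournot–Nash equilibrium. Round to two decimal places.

Willow's profit: π_W = (91 - 4Q)q_W - (2q_W + (3/2)q_W²). Setting ∂π_W/∂q_W = 0: 89 - 11q_W - 4(q_D) = 0.
Drake's first-order condition: 65 - 12q_D - 4(q_W) = 0.
Best responses: q_W = (89 - 4q_D)/11, q_D = (65 - 4q_W)/12.
Solving the pair: q_W = 202/29, q_D = 359/116.

6.97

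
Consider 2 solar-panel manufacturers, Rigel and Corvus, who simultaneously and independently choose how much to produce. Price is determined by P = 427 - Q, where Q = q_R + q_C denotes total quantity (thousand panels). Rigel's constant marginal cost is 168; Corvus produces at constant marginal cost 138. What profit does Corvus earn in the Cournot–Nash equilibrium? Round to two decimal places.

11306.78

Rigel's profit: π_R = (427 - Q)q_R - (168q_R). Setting ∂π_R/∂q_R = 0: 259 - 2q_R - (q_C) = 0.
Corvus's profit: π_C = (427 - Q)q_C - (138q_C). Setting ∂π_C/∂q_C = 0: 289 - 2q_C - (q_R) = 0.
So q_R = (259 - q_C)/2 and q_C = (289 - q_R)/2.
Substituting one into the other gives q_R = 229/3 and q_C = 319/3.
Price P = 427 - 548/3 = 733/3.
Corvus's profit: (733/3 - 138)·(319/3) = 11306.7778.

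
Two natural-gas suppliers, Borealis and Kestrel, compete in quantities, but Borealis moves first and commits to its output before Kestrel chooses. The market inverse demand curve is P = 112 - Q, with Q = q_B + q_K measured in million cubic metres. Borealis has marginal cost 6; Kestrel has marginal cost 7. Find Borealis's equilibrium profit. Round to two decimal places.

1431.13

The follower Kestrel best-responds to any q_B: π_K = (112 - Q)q_K - 7q_K.
Follower FOC: 105 - q_B - 2q_K = 0, so q_K(q_B) = (105 - q_B)/2.
Borealis substitutes q_K(q_B) into its own profit: π_B = q_B(112 - q_B - (105 - q_B)/2) - 6q_B = (119/2 - (1/2)q_B)q_B - 6q_B.
Leader FOC: 107/2 - q_B = 0, so q_B = 107/2.
Then q_K = (105 - 107/2)/2 = 103/4.
Price P = 112 - 317/4 = 131/4.
Borealis's profit: (131/4 - 6)·(107/2) = 1431.1250.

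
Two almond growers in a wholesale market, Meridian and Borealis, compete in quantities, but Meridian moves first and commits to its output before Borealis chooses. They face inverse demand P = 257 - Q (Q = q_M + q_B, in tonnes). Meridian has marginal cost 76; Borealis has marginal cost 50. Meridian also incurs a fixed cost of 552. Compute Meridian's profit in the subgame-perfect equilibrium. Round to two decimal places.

2451.13

Solve by backward induction. Given q_M, the follower Borealis maximises π_B = (257 - q_M - q_B)q_B - 50q_B.
∂π_B/∂q_B = 207 - q_M - 2q_B = 0 gives the reaction function q_B = (207 - q_M)/2.
The leader anticipates this reaction. Substituting into P = 257 - Q gives P = 307/2 - (1/2)q_M, so π_M = (307/2 - (1/2)q_M)q_M - 76q_M.
Maximising: ∂π_M/∂q_M = 155/2 - q_M = 0, giving q_M = 155/2.
Then q_B = (207 - 155/2)/2 = 259/4.
Price P = 257 - 569/4 = 459/4.
Meridian's profit: (459/4 - 76)·(155/2) - 552 = 2451.1250.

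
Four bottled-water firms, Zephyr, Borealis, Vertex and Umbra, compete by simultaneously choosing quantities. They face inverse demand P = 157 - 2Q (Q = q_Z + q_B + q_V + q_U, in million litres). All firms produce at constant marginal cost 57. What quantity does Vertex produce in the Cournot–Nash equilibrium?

10

A representative firm's profit is π_i = q_i(157 - 2Q) - 57q_i.
First-order condition (treating rivals' output as given): 100 - 4q_i - 2·Σ_{j≠i} q_j = 0.
By symmetry each firm produces the same amount; substituting Σ_{j≠i} q_j = 3q_i yields q_i = 100/10 = 10.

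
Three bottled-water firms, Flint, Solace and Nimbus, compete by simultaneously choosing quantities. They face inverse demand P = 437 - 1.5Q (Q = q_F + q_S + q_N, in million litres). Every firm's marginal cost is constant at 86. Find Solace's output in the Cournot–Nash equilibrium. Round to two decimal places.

Each firm earns π_i = (437 - 1.5Q)q_i - 86q_i.
Setting ∂π_i/∂q_i = 0 with rivals' quantities fixed: 351 - 3q_i - (3/2)·Σ_{j≠i} q_j = 0.
With identical firms every q_j equals q_i, so Σ_{j≠i} q_j = 2q_i and 351 = 6q_i, giving q_i = 117/2.

58.50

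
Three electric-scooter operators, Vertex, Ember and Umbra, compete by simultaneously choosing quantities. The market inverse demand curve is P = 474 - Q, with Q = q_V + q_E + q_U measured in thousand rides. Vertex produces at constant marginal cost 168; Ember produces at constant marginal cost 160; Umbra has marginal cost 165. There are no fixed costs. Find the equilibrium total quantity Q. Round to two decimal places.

Vertex's profit: π_V = (474 - Q)q_V - (168q_V). Setting ∂π_V/∂q_V = 0: 306 - 2q_V - (q_E + q_U) = 0.
Ember's first-order condition: 314 - 2q_E - (q_V + q_U) = 0.
Umbra's first-order condition: 309 - 2q_U - (q_V + q_E) = 0.
Summing all 3 equations gives 929 − 4Q = 0, hence Q = 929/4.
Back-substituting: q_V = (306 − 929/4) = 295/4, q_E = (314 − 929/4) = 327/4, q_U = (309 − 929/4) = 307/4.
Total output Q = 295/4 + 327/4 + 307/4 = 929/4.

232.25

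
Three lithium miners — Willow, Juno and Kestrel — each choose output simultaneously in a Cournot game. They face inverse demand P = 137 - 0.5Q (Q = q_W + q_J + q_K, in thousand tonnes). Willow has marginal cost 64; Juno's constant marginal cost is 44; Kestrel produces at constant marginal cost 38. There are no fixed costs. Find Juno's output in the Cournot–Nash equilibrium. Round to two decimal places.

53.50

Willow's profit: π_W = (137 - 0.5Q)q_W - (64q_W). Setting ∂π_W/∂q_W = 0: 73 - q_W - (1/2)(q_J + q_K) = 0.
Juno's profit: π_J = (137 - 0.5Q)q_J - (44q_J). Setting ∂π_J/∂q_J = 0: 93 - q_J - (1/2)(q_W + q_K) = 0.
Kestrel's first-order condition: 99 - q_K - (1/2)(q_W + q_J) = 0.
Adding the 3 first-order conditions: 265 − 2Q = 0, so Q = 265/2.
Back-substituting: q_W = (73 − 265/4)/(1/2) = 27/2, q_J = (93 − 265/4)/(1/2) = 107/2, q_K = (99 − 265/4)/(1/2) = 131/2.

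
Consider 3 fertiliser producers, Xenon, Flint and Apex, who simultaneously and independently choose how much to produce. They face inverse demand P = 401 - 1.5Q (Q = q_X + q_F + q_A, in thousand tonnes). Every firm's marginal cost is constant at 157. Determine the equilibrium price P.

A representative firm's profit is π_i = q_i(401 - 1.5Q) - 157q_i.
First-order condition (treating rivals' output as given): 244 - 3q_i - (3/2)·Σ_{j≠i} q_j = 0.
By symmetry each firm produces the same amount; substituting Σ_{j≠i} q_j = 2q_i yields q_i = 244/6 = 122/3.
Total output Q = 122, so price P = 401 - (3/2)·122 = 218.

218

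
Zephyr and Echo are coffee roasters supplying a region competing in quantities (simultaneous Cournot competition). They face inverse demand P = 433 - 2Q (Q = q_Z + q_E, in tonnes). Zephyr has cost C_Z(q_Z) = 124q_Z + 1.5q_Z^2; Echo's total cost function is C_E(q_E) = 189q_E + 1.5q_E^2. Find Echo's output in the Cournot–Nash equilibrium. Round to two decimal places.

Zephyr's profit: π_Z = (433 - 2Q)q_Z - (124q_Z + (3/2)q_Z²). Setting ∂π_Z/∂q_Z = 0: 309 - 7q_Z - 2(q_E) = 0.
Echo's profit: π_E = (433 - 2Q)q_E - (189q_E + (3/2)q_E²). Setting ∂π_E/∂q_E = 0: 244 - 7q_E - 2(q_Z) = 0.
So q_Z = (309 - 2q_E)/7 and q_E = (244 - 2q_Z)/7.
Substituting one into the other gives q_Z = 335/9 and q_E = 218/9.

24.22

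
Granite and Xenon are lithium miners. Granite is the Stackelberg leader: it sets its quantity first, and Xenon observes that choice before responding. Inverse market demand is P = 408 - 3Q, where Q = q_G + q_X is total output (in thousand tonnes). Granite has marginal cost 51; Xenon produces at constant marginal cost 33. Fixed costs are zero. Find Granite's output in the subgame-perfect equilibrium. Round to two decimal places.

56.50

The follower Xenon best-responds to any q_G: π_X = (408 - 3Q)q_X - 33q_X.
∂π_X/∂q_X = 375 - 3q_G - 6q_X = 0 gives the reaction function q_X = (375 - 3q_G)/6.
The leader anticipates this reaction. Substituting into P = 408 - 3Q gives P = 441/2 - (3/2)q_G, so π_G = (441/2 - (3/2)q_G)q_G - 51q_G.
The leader's first-order condition 339/2 - 3q_G = 0 yields q_G = 113/2.
Then q_X = (375 - 3·(113/2))/6 = 137/4.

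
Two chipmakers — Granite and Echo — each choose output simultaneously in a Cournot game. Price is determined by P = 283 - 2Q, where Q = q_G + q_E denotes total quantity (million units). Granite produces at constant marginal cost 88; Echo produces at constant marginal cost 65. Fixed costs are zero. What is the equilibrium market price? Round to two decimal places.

Granite's profit: π_G = (283 - 2Q)q_G - (88q_G). Setting ∂π_G/∂q_G = 0: 195 - 4q_G - 2(q_E) = 0.
Echo's first-order condition: 218 - 4q_E - 2(q_G) = 0.
Best responses: q_G = (195 - 2q_E)/4, q_E = (218 - 2q_G)/4.
Substituting one into the other gives q_G = 86/3 and q_E = 241/6.
Total output Q = 413/6, so price P = 283 - 2·(413/6) = 436/3.

145.33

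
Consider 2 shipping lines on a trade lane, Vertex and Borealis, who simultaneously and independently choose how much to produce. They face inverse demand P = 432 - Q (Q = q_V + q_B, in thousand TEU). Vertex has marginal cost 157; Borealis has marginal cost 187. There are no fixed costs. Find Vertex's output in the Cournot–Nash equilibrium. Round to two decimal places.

101.67

Vertex's profit: π_V = (432 - Q)q_V - (157q_V). Setting ∂π_V/∂q_V = 0: 275 - 2q_V - (q_B) = 0.
Borealis's profit: π_B = (432 - Q)q_B - (187q_B). Setting ∂π_B/∂q_B = 0: 245 - 2q_B - (q_V) = 0.
Best responses: q_V = (275 - q_B)/2, q_B = (245 - q_V)/2.
Solving the pair: q_V = 305/3, q_B = 215/3.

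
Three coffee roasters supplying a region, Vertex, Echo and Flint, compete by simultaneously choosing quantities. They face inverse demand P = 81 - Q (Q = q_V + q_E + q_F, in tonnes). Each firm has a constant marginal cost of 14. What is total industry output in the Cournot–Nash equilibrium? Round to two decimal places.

50.25

Each firm earns π_i = (81 - Q)q_i - 14q_i.
Setting ∂π_i/∂q_i = 0 with rivals' quantities fixed: 67 - 2q_i - Σ_{j≠i} q_j = 0.
With identical firms every q_j equals q_i, so Σ_{j≠i} q_j = 2q_i and 67 = 4q_i, giving q_i = 67/4.
Total output Q = 67/4 + 67/4 + 67/4 = 201/4.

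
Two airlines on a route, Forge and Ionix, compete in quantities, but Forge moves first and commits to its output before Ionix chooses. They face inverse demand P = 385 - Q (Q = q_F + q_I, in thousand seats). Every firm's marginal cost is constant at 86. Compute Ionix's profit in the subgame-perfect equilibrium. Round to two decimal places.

5587.56

Solve by backward induction. Given q_F, the follower Ionix maximises π_I = (385 - q_F - q_I)q_I - 86q_I.
Follower FOC: 299 - q_F - 2q_I = 0, so q_I(q_F) = (299 - q_F)/2.
The leader anticipates this reaction. Substituting into P = 385 - Q gives P = 471/2 - (1/2)q_F, so π_F = (471/2 - (1/2)q_F)q_F - 86q_F.
Maximising: ∂π_F/∂q_F = 299/2 - q_F = 0, giving q_F = 299/2.
Then q_I = (299 - 299/2)/2 = 299/4.
Price P = 385 - 897/4 = 643/4.
Ionix's profit: (643/4 - 86)·(299/4) = 5587.5625.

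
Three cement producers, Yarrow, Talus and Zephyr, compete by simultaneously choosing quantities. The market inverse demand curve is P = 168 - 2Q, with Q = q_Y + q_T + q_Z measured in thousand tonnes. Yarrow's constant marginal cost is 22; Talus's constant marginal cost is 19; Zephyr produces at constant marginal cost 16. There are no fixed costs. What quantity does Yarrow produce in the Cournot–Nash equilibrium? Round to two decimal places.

17.13

Yarrow's profit: π_Y = (168 - 2Q)q_Y - (22q_Y). Setting ∂π_Y/∂q_Y = 0: 146 - 4q_Y - 2(q_T + q_Z) = 0.
Talus's first-order condition: 149 - 4q_T - 2(q_Y + q_Z) = 0.
Zephyr's first-order condition: 152 - 4q_Z - 2(q_Y + q_T) = 0.
Summing all 3 equations gives 447 − 8Q = 0, hence Q = 447/8.
Back-substituting: q_Y = (146 − 447/4)/2 = 137/8, q_T = (149 − 447/4)/2 = 149/8, q_Z = (152 − 447/4)/2 = 161/8.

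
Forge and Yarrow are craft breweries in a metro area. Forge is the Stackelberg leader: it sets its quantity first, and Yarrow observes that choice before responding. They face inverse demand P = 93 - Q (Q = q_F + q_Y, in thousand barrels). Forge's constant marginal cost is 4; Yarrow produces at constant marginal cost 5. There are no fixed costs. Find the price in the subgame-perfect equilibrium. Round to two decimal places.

Solve by backward induction. Given q_F, the follower Yarrow maximises π_Y = (93 - q_F - q_Y)q_Y - 5q_Y.
Follower FOC: 88 - q_F - 2q_Y = 0, so q_Y(q_F) = (88 - q_F)/2.
Forge substitutes q_Y(q_F) into its own profit: π_F = q_F(93 - q_F - (88 - q_F)/2) - 4q_F = (49 - (1/2)q_F)q_F - 4q_F.
Leader FOC: 45 - q_F = 0, so q_F = 45.
Then q_Y = (88 - 45)/2 = 43/2.
Total output Q = 133/2, so price P = 93 - 133/2 = 53/2.

26.50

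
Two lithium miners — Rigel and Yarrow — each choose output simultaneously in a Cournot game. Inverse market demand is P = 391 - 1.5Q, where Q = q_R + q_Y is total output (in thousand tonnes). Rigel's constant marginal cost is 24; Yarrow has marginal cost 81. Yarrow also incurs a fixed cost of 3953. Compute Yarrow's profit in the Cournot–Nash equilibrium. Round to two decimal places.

Rigel's profit: π_R = (391 - 1.5Q)q_R - (24q_R). Setting ∂π_R/∂q_R = 0: 367 - 3q_R - (3/2)(q_Y) = 0.
Yarrow's profit: π_Y = (391 - 1.5Q)q_Y - (81q_Y). Setting ∂π_Y/∂q_Y = 0: 310 - 3q_Y - (3/2)(q_R) = 0.
Best responses: q_R = (367 - (3/2)q_Y)/3, q_Y = (310 - (3/2)q_R)/3.
Substituting one into the other gives q_R = 848/9 and q_Y = 506/9.
Price P = 391 - (3/2)·(1354/9) = 496/3.
Yarrow's profit: (496/3 - 81)·(506/9) - 3953 = 788.4074.

788.41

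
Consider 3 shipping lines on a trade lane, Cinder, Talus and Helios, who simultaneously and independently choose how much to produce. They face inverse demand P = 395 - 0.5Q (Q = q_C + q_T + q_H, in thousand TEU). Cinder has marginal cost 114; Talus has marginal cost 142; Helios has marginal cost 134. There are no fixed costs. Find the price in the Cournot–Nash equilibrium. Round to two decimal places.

Cinder's profit: π_C = (395 - 0.5Q)q_C - (114q_C). Setting ∂π_C/∂q_C = 0: 281 - q_C - (1/2)(q_T + q_H) = 0.
Talus's profit: π_T = (395 - 0.5Q)q_T - (142q_T). Setting ∂π_T/∂q_T = 0: 253 - q_T - (1/2)(q_C + q_H) = 0.
Helios's first-order condition: 261 - q_H - (1/2)(q_C + q_T) = 0.
Adding the 3 conditions: 795 − Q − Q = 0, i.e. Q = 795/2.
Back-substituting: q_C = (281 − 795/4)/(1/2) = 329/2, q_T = (253 − 795/4)/(1/2) = 217/2, q_H = (261 − 795/4)/(1/2) = 249/2.
Total output Q = 795/2, so price P = 395 - (1/2)·(795/2) = 785/4.

196.25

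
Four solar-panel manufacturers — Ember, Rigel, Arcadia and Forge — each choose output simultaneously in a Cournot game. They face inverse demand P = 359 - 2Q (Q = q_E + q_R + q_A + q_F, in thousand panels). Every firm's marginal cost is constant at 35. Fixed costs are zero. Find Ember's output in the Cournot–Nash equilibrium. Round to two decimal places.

A representative firm's profit is π_i = q_i(359 - 2Q) - 35q_i.
Setting ∂π_i/∂q_i = 0 with rivals' quantities fixed: 324 - 4q_i - 2·Σ_{j≠i} q_j = 0.
With identical firms every q_j equals q_i, so Σ_{j≠i} q_j = 3q_i and 324 = 10q_i, giving q_i = 162/5.

32.40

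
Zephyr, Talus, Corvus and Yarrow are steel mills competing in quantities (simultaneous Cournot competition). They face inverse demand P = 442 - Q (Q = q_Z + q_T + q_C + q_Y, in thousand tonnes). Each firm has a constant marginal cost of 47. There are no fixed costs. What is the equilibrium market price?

126

A representative firm's profit is π_i = q_i(442 - Q) - 47q_i.
Setting ∂π_i/∂q_i = 0 with rivals' quantities fixed: 395 - 2q_i - Σ_{j≠i} q_j = 0.
With identical firms every q_j equals q_i, so Σ_{j≠i} q_j = 3q_i and 395 = 5q_i, giving q_i = 79.
Total output Q = 316, so price P = 442 - 316 = 126.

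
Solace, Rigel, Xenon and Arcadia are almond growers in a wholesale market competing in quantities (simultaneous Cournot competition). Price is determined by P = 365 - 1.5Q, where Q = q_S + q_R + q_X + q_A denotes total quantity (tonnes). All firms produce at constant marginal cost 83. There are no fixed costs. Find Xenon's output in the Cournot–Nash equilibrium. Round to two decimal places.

37.60

Each firm earns π_i = (365 - 1.5Q)q_i - 83q_i.
Setting ∂π_i/∂q_i = 0 with rivals' quantities fixed: 282 - 3q_i - (3/2)·Σ_{j≠i} q_j = 0.
With identical firms every q_j equals q_i, so Σ_{j≠i} q_j = 3q_i and 282 = (15/2)q_i, giving q_i = 188/5.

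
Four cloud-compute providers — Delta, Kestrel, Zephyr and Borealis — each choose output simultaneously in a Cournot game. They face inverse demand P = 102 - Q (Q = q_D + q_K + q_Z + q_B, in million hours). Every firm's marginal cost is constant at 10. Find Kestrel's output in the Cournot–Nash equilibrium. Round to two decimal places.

A representative firm's profit is π_i = q_i(102 - Q) - 10q_i.
First-order condition (treating rivals' output as given): 92 - 2q_i - Σ_{j≠i} q_j = 0.
With identical firms every q_j equals q_i, so Σ_{j≠i} q_j = 3q_i and 92 = 5q_i, giving q_i = 92/5.

18.40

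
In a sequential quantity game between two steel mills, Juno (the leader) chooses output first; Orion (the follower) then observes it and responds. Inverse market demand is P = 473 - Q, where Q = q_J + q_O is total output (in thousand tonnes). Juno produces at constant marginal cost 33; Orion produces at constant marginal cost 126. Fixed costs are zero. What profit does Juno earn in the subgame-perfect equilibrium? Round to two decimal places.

35511.13

The follower Orion best-responds to any q_J: π_O = (473 - Q)q_O - 126q_O.
∂π_O/∂q_O = 347 - q_J - 2q_O = 0 gives the reaction function q_O = (347 - q_J)/2.
Juno substitutes q_O(q_J) into its own profit: π_J = q_J(473 - q_J - (347 - q_J)/2) - 33q_J = (599/2 - (1/2)q_J)q_J - 33q_J.
The leader's first-order condition 533/2 - q_J = 0 yields q_J = 533/2.
Then q_O = (347 - 533/2)/2 = 161/4.
Price P = 473 - 1227/4 = 665/4.
Juno's profit: (665/4 - 33)·(533/2) = 35511.1250.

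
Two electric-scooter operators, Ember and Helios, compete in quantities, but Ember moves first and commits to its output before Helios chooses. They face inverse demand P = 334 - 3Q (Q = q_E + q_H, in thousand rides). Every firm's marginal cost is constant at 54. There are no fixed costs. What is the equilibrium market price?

124

The follower Helios best-responds to any q_E: π_H = (334 - 3Q)q_H - 54q_H.
∂π_H/∂q_H = 280 - 3q_E - 6q_H = 0 gives the reaction function q_H = (280 - 3q_E)/6.
Ember substitutes q_H(q_E) into its own profit: π_E = q_E(334 - 3q_E - (280 - 3q_E)/2) - 54q_E = (194 - (3/2)q_E)q_E - 54q_E.
The leader's first-order condition 140 - 3q_E = 0 yields q_E = 140/3.
Then q_H = (280 - 3·(140/3))/6 = 70/3.
Total output Q = 70, so price P = 334 - 3·70 = 124.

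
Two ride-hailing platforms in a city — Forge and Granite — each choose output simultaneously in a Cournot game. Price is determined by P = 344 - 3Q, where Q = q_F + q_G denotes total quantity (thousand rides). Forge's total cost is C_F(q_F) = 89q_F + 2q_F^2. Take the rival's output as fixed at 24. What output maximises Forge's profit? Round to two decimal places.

18.30

With the rival's output fixed at 24, Forge's profit is π_F = (344 - 3·24 - 3q_F)q_F - (89q_F + 2q_F²) = (272 - 3q_F)q_F - (89q_F + 2q_F²).
∂π_F/∂q_F = 183 - 10q_F = 0, so q_F = 183/10.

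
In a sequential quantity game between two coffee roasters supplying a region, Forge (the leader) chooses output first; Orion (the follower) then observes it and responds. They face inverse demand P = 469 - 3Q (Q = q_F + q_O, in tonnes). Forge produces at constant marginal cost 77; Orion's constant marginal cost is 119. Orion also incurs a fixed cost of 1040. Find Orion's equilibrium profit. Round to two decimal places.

The follower Orion best-responds to any q_F: π_O = (469 - 3Q)q_O - 119q_O.
Follower FOC: 350 - 3q_F - 6q_O = 0, so q_O(q_F) = (350 - 3q_F)/6.
Forge substitutes q_O(q_F) into its own profit: π_F = q_F(469 - 3q_F - (350 - 3q_F)/2) - 77q_F = (294 - (3/2)q_F)q_F - 77q_F.
Maximising: ∂π_F/∂q_F = 217 - 3q_F = 0, giving q_F = 217/3.
Then q_O = (350 - 3·(217/3))/6 = 133/6.
Price P = 469 - 3·(189/2) = 371/2.
Orion's profit: (371/2 - 119)·(133/6) - 1040 = 434.0833.

434.08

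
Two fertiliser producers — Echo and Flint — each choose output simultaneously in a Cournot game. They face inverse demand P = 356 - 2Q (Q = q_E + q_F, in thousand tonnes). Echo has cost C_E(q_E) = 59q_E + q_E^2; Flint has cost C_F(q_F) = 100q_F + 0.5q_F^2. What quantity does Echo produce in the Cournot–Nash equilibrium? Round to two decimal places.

Echo's profit: π_E = (356 - 2Q)q_E - (59q_E + q_E²). Setting ∂π_E/∂q_E = 0: 297 - 6q_E - 2(q_F) = 0.
Flint's profit: π_F = (356 - 2Q)q_F - (100q_F + (1/2)q_F²). Setting ∂π_F/∂q_F = 0: 256 - 5q_F - 2(q_E) = 0.
So q_E = (297 - 2q_F)/6 and q_F = (256 - 2q_E)/5.
Solving the pair: q_E = 973/26, q_F = 471/13.

37.42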